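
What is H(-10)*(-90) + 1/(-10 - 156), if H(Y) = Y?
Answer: 149399/166 ≈ 899.99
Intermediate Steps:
H(-10)*(-90) + 1/(-10 - 156) = -10*(-90) + 1/(-10 - 156) = 900 + 1/(-166) = 900 - 1/166 = 149399/166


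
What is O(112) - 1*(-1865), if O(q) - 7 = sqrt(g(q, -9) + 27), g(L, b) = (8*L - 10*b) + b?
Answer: 1872 + 2*sqrt(251) ≈ 1903.7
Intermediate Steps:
g(L, b) = -9*b + 8*L (g(L, b) = (-10*b + 8*L) + b = -9*b + 8*L)
O(q) = 7 + sqrt(108 + 8*q) (O(q) = 7 + sqrt((-9*(-9) + 8*q) + 27) = 7 + sqrt((81 + 8*q) + 27) = 7 + sqrt(108 + 8*q))
O(112) - 1*(-1865) = (7 + 2*sqrt(27 + 2*112)) - 1*(-1865) = (7 + 2*sqrt(27 + 224)) + 1865 = (7 + 2*sqrt(251)) + 1865 = 1872 + 2*sqrt(251)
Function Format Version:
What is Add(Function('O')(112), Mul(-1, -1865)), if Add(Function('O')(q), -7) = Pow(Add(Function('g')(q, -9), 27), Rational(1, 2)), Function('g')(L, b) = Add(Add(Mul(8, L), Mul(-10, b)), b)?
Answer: Add(1872, Mul(2, Pow(251, Rational(1, 2)))) ≈ 1903.7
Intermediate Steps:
Function('g')(L, b) = Add(Mul(-9, b), Mul(8, L)) (Function('g')(L, b) = Add(Add(Mul(-10, b), Mul(8, L)), b) = Add(Mul(-9, b), Mul(8, L)))
Function('O')(q) = Add(7, Pow(Add(108, Mul(8, q)), Rational(1, 2))) (Function('O')(q) = Add(7, Pow(Add(Add(Mul(-9, -9), Mul(8, q)), 27), Rational(1, 2))) = Add(7, Pow(Add(Add(81, Mul(8, q)), 27), Rational(1, 2))) = Add(7, Pow(Add(108, Mul(8, q)), Rational(1, 2))))
Add(Function('O')(112), Mul(-1, -1865)) = Add(Add(7, Mul(2, Pow(Add(27, Mul(2, 112)), Rational(1, 2)))), Mul(-1, -1865)) = Add(Add(7, Mul(2, Pow(Add(27, 224), Rational(1, 2)))), 1865) = Add(Add(7, Mul(2, Pow(251, Rational(1, 2)))), 1865) = Add(1872, Mul(2, Pow(251, Rational(1, 2))))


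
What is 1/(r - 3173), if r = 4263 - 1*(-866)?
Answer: 1/1956 ≈ 0.00051125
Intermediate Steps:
r = 5129 (r = 4263 + 866 = 5129)
1/(r - 3173) = 1/(5129 - 3173) = 1/1956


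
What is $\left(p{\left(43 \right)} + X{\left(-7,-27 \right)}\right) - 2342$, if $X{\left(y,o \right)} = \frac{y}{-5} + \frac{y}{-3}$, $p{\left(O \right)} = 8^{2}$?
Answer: $- \frac{34114}{15} \approx -2274.3$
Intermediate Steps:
$p{\left(O \right)} = 64$
$X{\left(y,o \right)} = - \frac{8 y}{15}$ ($X{\left(y,o \right)} = y \left(- \frac{1}{5}\right) + y \left(- \frac{1}{3}\right) = - \frac{y}{5} - \frac{y}{3} = - \frac{8 y}{15}$)
$\left(p{\left(43 \right)} + X{\left(-7,-27 \right)}\right) - 2342 = \left(64 - - \frac{56}{15}\right) - 2342 = \left(64 + \frac{56}{15}\right) - 2342 = \frac{1016}{15} - 2342 = - \frac{34114}{15}$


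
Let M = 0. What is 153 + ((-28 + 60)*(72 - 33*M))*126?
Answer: 290457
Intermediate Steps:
153 + ((-28 + 60)*(72 - 33*M))*126 = 153 + ((-28 + 60)*(72 - 33*0))*126 = 153 + (32*(72 + 0))*126 = 153 + (32*72)*126 = 153 + 2304*126 = 153 + 290304 = 290457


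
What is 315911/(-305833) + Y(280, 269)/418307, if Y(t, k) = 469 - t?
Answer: -132089980240/127932084731 ≈ -1.0325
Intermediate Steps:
315911/(-305833) + Y(280, 269)/418307 = 315911/(-305833) + (469 - 1*280)/418307 = 315911*(-1/305833) + (469 - 280)*(1/418307) = -315911/305833 + 189*(1/418307) = -315911/305833 + 189/418307 = -132089980240/127932084731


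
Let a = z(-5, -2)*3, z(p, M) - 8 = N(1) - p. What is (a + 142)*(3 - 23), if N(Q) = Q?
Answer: -3680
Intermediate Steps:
z(p, M) = 9 - p (z(p, M) = 8 + (1 - p) = 9 - p)
a = 42 (a = (9 - 1*(-5))*3 = (9 + 5)*3 = 14*3 = 42)
(a + 142)*(3 - 23) = (42 + 142)*(3 - 23) = 184*(-20) = -3680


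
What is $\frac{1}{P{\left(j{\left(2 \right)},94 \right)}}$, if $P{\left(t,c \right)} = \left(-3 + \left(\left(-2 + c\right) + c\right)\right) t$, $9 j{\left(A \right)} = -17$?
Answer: $- \frac{3}{1037} \approx -0.002893$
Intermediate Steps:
$j{\left(A \right)} = - \frac{17}{9}$ ($j{\left(A \right)} = \frac{1}{9} \left(-17\right) = - \frac{17}{9}$)
$P{\left(t,c \right)} = t \left(-5 + 2 c\right)$ ($P{\left(t,c \right)} = \left(-3 + \left(-2 + 2 c\right)\right) t = \left(-5 + 2 c\right) t = t \left(-5 + 2 c\right)$)
$\frac{1}{P{\left(j{\left(2 \right)},94 \right)}} = \frac{1}{\left(- \frac{17}{9}\right) \left(-5 + 2 \cdot 94\right)} = \frac{1}{\left(- \frac{17}{9}\right) \left(-5 + 188\right)} = \frac{1}{\left(- \frac{17}{9}\right) 183} = \frac{1}{- \frac{1037}{3}} = - \frac{3}{1037}$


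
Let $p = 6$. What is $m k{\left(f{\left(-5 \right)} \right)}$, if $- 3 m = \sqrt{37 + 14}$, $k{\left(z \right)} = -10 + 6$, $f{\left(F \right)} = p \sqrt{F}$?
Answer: $\frac{4 \sqrt{51}}{3} \approx 9.5219$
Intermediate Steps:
$f{\left(F \right)} = 6 \sqrt{F}$
$k{\left(z \right)} = -4$
$m = - \frac{\sqrt{51}}{3}$ ($m = - \frac{\sqrt{37 + 14}}{3} = - \frac{\sqrt{51}}{3} \approx -2.3805$)
$m k{\left(f{\left(-5 \right)} \right)} = - \frac{\sqrt{51}}{3} \left(-4\right) = \frac{4 \sqrt{51}}{3}$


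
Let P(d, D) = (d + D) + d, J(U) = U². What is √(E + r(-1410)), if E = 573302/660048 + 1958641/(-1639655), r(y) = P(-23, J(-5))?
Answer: I*√1561150498882269747207570/270562750860 ≈ 4.618*I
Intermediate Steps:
P(d, D) = D + 2*d (P(d, D) = (D + d) + d = D + 2*d)
r(y) = -21 (r(y) = (-5)² + 2*(-23) = 25 - 46 = -21)
E = -176389791979/541125501720 (E = 573302*(1/660048) + 1958641*(-1/1639655) = 286651/330024 - 1958641/1639655 = -176389791979/541125501720 ≈ -0.32597)
√(E + r(-1410)) = √(-176389791979/541125501720 - 21) = √(-11540025328099/541125501720) = I*√1561150498882269747207570/270562750860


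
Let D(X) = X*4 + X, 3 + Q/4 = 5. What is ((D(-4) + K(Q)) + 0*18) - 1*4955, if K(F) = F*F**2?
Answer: -4463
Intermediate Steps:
Q = 8 (Q = -12 + 4*5 = -12 + 20 = 8)
D(X) = 5*X (D(X) = 4*X + X = 5*X)
K(F) = F**3
((D(-4) + K(Q)) + 0*18) - 1*4955 = ((5*(-4) + 8**3) + 0*18) - 1*4955 = ((-20 + 512) + 0) - 4955 = (492 + 0) - 4955 = 492 - 4955 = -4463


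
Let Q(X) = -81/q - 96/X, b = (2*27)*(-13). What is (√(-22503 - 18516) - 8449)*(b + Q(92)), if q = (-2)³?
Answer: 1077222153/184 - 1402467*I*√339/184 ≈ 5.8545e+6 - 1.4034e+5*I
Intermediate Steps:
q = -8
b = -702 (b = 54*(-13) = -702)
Q(X) = 81/8 - 96/X (Q(X) = -81/(-8) - 96/X = -81*(-⅛) - 96/X = 81/8 - 96/X)
(√(-22503 - 18516) - 8449)*(b + Q(92)) = (√(-22503 - 18516) - 8449)*(-702 + (81/8 - 96/92)) = (√(-41019) - 8449)*(-702 + (81/8 - 96*1/92)) = (11*I*√339 - 8449)*(-702 + (81/8 - 24/23)) = (-8449 + 11*I*√339)*(-702 + 1671/184) = (-8449 + 11*I*√339)*(-127497/184) = 1077222153/184 - 1402467*I*√339/184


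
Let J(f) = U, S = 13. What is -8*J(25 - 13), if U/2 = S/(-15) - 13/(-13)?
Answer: -32/15 ≈ -2.1333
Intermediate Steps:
U = 4/15 (U = 2*(13/(-15) - 13/(-13)) = 2*(13*(-1/15) - 13*(-1/13)) = 2*(-13/15 + 1) = 2*(2/15) = 4/15 ≈ 0.26667)
J(f) = 4/15
-8*J(25 - 13) = -8*4/15 = -32/15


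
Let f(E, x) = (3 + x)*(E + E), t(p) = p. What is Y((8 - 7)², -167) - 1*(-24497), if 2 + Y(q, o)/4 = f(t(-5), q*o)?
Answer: 31049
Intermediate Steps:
f(E, x) = 2*E*(3 + x) (f(E, x) = (3 + x)*(2*E) = 2*E*(3 + x))
Y(q, o) = -128 - 40*o*q (Y(q, o) = -8 + 4*(2*(-5)*(3 + q*o)) = -8 + 4*(2*(-5)*(3 + o*q)) = -8 + 4*(-30 - 10*o*q) = -8 + (-120 - 40*o*q) = -128 - 40*o*q)
Y((8 - 7)², -167) - 1*(-24497) = (-128 - 40*(-167)*(8 - 7)²) - 1*(-24497) = (-128 - 40*(-167)*1²) + 24497 = (-128 - 40*(-167)*1) + 24497 = (-128 + 6680) + 24497 = 6552 + 24497 = 31049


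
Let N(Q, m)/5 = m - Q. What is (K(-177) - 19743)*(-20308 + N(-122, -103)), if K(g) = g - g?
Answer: 399065259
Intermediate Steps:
K(g) = 0
N(Q, m) = -5*Q + 5*m (N(Q, m) = 5*(m - Q) = -5*Q + 5*m)
(K(-177) - 19743)*(-20308 + N(-122, -103)) = (0 - 19743)*(-20308 + (-5*(-122) + 5*(-103))) = -19743*(-20308 + (610 - 515)) = -19743*(-20308 + 95) = -19743*(-20213) = 399065259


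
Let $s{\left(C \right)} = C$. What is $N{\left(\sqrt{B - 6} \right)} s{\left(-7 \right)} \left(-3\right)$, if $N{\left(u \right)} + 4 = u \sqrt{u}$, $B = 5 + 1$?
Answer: $-84$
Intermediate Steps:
$B = 6$
$N{\left(u \right)} = -4 + u^{\frac{3}{2}}$ ($N{\left(u \right)} = -4 + u \sqrt{u} = -4 + u^{\frac{3}{2}}$)
$N{\left(\sqrt{B - 6} \right)} s{\left(-7 \right)} \left(-3\right) = \left(-4 + \left(\sqrt{6 - 6}\right)^{\frac{3}{2}}\right) \left(-7\right) \left(-3\right) = \left(-4 + \left(\sqrt{0}\right)^{\frac{3}{2}}\right) \left(-7\right) \left(-3\right) = \left(-4 + 0^{\frac{3}{2}}\right) \left(-7\right) \left(-3\right) = \left(-4 + 0\right) \left(-7\right) \left(-3\right) = \left(-4\right) \left(-7\right) \left(-3\right) = 28 \left(-3\right) = -84$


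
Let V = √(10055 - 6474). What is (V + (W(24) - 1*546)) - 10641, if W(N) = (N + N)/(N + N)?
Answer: -11186 + √3581 ≈ -11126.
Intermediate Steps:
V = √3581 ≈ 59.841
W(N) = 1 (W(N) = (2*N)/((2*N)) = (2*N)*(1/(2*N)) = 1)
(V + (W(24) - 1*546)) - 10641 = (√3581 + (1 - 1*546)) - 10641 = (√3581 + (1 - 546)) - 10641 = (√3581 - 545) - 10641 = (-545 + √3581) - 10641 = -11186 + √3581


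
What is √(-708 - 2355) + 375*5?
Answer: 1875 + I*√3063 ≈ 1875.0 + 55.344*I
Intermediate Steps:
√(-708 - 2355) + 375*5 = √(-3063) + 1875 = I*√3063 + 1875 = 1875 + I*√3063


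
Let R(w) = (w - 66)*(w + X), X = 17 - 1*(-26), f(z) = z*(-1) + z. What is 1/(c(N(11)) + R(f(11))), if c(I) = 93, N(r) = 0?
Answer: -1/2745 ≈ -0.00036430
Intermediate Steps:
f(z) = 0 (f(z) = -z + z = 0)
X = 43 (X = 17 + 26 = 43)
R(w) = (-66 + w)*(43 + w) (R(w) = (w - 66)*(w + 43) = (-66 + w)*(43 + w))
1/(c(N(11)) + R(f(11))) = 1/(93 + (-2838 + 0² - 23*0)) = 1/(93 + (-2838 + 0 + 0)) = 1/(93 - 2838) = 1/(-2745) = -1/2745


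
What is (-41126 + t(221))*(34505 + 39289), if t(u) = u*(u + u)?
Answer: 4173493464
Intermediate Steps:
t(u) = 2*u**2 (t(u) = u*(2*u) = 2*u**2)
(-41126 + t(221))*(34505 + 39289) = (-41126 + 2*221**2)*(34505 + 39289) = (-41126 + 2*48841)*73794 = (-41126 + 97682)*73794 = 56556*73794 = 4173493464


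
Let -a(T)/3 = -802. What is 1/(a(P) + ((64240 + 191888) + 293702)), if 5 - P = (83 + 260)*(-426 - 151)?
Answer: 1/552236 ≈ 1.8108e-6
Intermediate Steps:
P = 197916 (P = 5 - (83 + 260)*(-426 - 151) = 5 - 343*(-577) = 5 - 1*(-197911) = 5 + 197911 = 197916)
a(T) = 2406 (a(T) = -3*(-802) = 2406)
1/(a(P) + ((64240 + 191888) + 293702)) = 1/(2406 + ((64240 + 191888) + 293702)) = 1/(2406 + (256128 + 293702)) = 1/(2406 + 549830) = 1/552236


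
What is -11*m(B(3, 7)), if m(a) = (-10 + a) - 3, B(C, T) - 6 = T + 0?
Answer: 0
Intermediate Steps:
B(C, T) = 6 + T (B(C, T) = 6 + (T + 0) = 6 + T)
m(a) = -13 + a
-11*m(B(3, 7)) = -11*(-13 + (6 + 7)) = -11*(-13 + 13) = -11*0 = 0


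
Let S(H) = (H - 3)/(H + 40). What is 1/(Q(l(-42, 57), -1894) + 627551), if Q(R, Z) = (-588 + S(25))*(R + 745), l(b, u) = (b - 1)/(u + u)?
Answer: 3705/703819642 ≈ 5.2641e-6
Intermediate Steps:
S(H) = (-3 + H)/(40 + H)
l(b, u) = (-1 + b)/(2*u) (l(b, u) = (-1 + b)/((2*u)) = (-1 + b)*(1/(2*u)) = (-1 + b)/(2*u))
Q(R, Z) = -5691502/13 - 38198*R/65 (Q(R, Z) = (-588 + (-3 + 25)/(40 + 25))*(R + 745) = (-588 + 22/65)*(745 + R) = -38198*(745 + R)/65 = -5691502/13 - 38198*R/65)
1/(Q(l(-42, 57), -1894) + 627551) = 1/((-5691502/13 - 19099*(-1 - 42)/(65*57)) + 627551) = 1/((-5691502/13 - 19099*(-43)/(65*57)) + 627551) = 1/((-5691502/13 - 38198/65*(-43/114)) + 627551) = 1/((-5691502/13 + 821257/3705) + 627551) = 1/(-1621256813/3705 + 627551) = 1/(703819642/3705) = 3705/703819642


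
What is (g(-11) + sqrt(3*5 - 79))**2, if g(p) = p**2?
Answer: 14577 + 1936*I ≈ 14577.0 + 1936.0*I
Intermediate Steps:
(g(-11) + sqrt(3*5 - 79))**2 = ((-11)**2 + sqrt(3*5 - 79))**2 = (121 + sqrt(15 - 79))**2 = (121 + sqrt(-64))**2 = (121 + 8*I)**2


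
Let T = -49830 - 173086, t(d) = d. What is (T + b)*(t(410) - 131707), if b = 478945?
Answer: -33615839613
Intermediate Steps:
T = -222916
(T + b)*(t(410) - 131707) = (-222916 + 478945)*(410 - 131707) = 256029*(-131297) = -33615839613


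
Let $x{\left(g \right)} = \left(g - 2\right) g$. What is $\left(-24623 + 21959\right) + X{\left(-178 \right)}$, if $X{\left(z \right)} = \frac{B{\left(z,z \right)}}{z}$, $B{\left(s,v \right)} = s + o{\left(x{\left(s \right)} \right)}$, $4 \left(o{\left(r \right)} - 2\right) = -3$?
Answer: $- \frac{1896061}{712} \approx -2663.0$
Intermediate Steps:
$x{\left(g \right)} = g \left(-2 + g\right)$ ($x{\left(g \right)} = \left(-2 + g\right) g = g \left(-2 + g\right)$)
$o{\left(r \right)} = \frac{5}{4}$ ($o{\left(r \right)} = 2 + \frac{1}{4} \left(-3\right) = 2 - \frac{3}{4} = \frac{5}{4}$)
$B{\left(s,v \right)} = \frac{5}{4} + s$ ($B{\left(s,v \right)} = s + \frac{5}{4} = \frac{5}{4} + s$)
$X{\left(z \right)} = \frac{\frac{5}{4} + z}{z}$
$\left(-24623 + 21959\right) + X{\left(-178 \right)} = \left(-24623 + 21959\right) + \frac{\frac{5}{4} - 178}{-178} = -2664 - - \frac{707}{712} = -2664 + \frac{707}{712} = - \frac{1896061}{712}$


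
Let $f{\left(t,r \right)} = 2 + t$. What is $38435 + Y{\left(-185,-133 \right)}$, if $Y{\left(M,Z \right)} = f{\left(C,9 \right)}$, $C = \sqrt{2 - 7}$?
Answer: $38437 + i \sqrt{5} \approx 38437.0 + 2.2361 i$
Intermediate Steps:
$C = i \sqrt{5}$ ($C = \sqrt{-5} = i \sqrt{5} \approx 2.2361 i$)
$Y{\left(M,Z \right)} = 2 + i \sqrt{5}$
$38435 + Y{\left(-185,-133 \right)} = 38435 + \left(2 + i \sqrt{5}\right) = 38437 + i \sqrt{5}$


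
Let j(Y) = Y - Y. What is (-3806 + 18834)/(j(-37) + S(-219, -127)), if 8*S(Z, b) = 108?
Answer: 30056/27 ≈ 1113.2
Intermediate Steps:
S(Z, b) = 27/2 (S(Z, b) = (1/8)*108 = 27/2)
j(Y) = 0
(-3806 + 18834)/(j(-37) + S(-219, -127)) = (-3806 + 18834)/(0 + 27/2) = 15028/(27/2) = 15028*(2/27) = 30056/27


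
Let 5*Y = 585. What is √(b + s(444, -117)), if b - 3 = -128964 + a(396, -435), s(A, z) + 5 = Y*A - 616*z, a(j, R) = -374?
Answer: 2*I*√1330 ≈ 72.938*I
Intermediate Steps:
Y = 117 (Y = (⅕)*585 = 117)
s(A, z) = -5 - 616*z + 117*A (s(A, z) = -5 + (117*A - 616*z) = -5 + (-616*z + 117*A) = -5 - 616*z + 117*A)
b = -129335 (b = 3 + (-128964 - 374) = 3 - 129338 = -129335)
√(b + s(444, -117)) = √(-129335 + (-5 - 616*(-117) + 117*444)) = √(-129335 + (-5 + 72072 + 51948)) = √(-129335 + 124015) = √(-5320) = 2*I*√1330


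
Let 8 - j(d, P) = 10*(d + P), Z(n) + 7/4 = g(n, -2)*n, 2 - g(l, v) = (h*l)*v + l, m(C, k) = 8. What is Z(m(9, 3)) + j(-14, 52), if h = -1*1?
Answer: -2199/4 ≈ -549.75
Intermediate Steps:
h = -1
g(l, v) = 2 - l + l*v (g(l, v) = 2 - ((-l)*v + l) = 2 - (-l*v + l) = 2 - (l - l*v) = 2 + (-l + l*v) = 2 - l + l*v)
Z(n) = -7/4 + n*(2 - 3*n) (Z(n) = -7/4 + (2 - n + n*(-2))*n = -7/4 + (2 - n - 2*n)*n = -7/4 + (2 - 3*n)*n = -7/4 + n*(2 - 3*n))
j(d, P) = 8 - 10*P - 10*d (j(d, P) = 8 - 10*(d + P) = 8 - 10*(P + d) = 8 - (10*P + 10*d) = 8 + (-10*P - 10*d) = 8 - 10*P - 10*d)
Z(m(9, 3)) + j(-14, 52) = (-7/4 + 8*(2 - 3*8)) + (8 - 10*52 - 10*(-14)) = (-7/4 + 8*(2 - 24)) + (8 - 520 + 140) = (-7/4 + 8*(-22)) - 372 = (-7/4 - 176) - 372 = -711/4 - 372 = -2199/4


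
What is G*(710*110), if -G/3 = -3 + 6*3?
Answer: -3514500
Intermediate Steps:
G = -45 (G = -3*(-3 + 6*3) = -3*(-3 + 18) = -3*15 = -45)
G*(710*110) = -31950*110 = -45*78100 = -3514500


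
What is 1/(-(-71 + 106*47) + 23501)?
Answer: 1/18590 ≈ 5.3792e-5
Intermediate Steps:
1/(-(-71 + 106*47) + 23501) = 1/(-(-71 + 4982) + 23501) = 1/(-1*4911 + 23501) = 1/(-4911 + 23501) = 1/18590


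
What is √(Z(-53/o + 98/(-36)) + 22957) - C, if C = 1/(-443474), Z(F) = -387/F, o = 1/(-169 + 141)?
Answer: 1/443474 + 5*√652812119323/26663 ≈ 151.51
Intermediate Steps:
o = -1/28 (o = 1/(-28) = -1/28 ≈ -0.035714)
C = -1/443474 ≈ -2.2549e-6
√(Z(-53/o + 98/(-36)) + 22957) - C = √(-387/(-53/(-1/28) + 98/(-36)) + 22957) - 1*(-1/443474) = √(-387/(-53*(-28) + 98*(-1/36)) + 22957) + 1/443474 = √(-387/(1484 - 49/18) + 22957) + 1/443474 = √(-387/26663/18 + 22957) + 1/443474 = √(-387*18/26663 + 22957) + 1/443474 = √(-6966/26663 + 22957) + 1/443474 = √(612095525/26663) + 1/443474 = 5*√652812119323/26663 + 1/443474 = 1/443474 + 5*√652812119323/26663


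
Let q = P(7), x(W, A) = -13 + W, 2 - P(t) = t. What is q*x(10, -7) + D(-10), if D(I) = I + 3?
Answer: 8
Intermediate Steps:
P(t) = 2 - t
q = -5 (q = 2 - 1*7 = 2 - 7 = -5)
D(I) = 3 + I
q*x(10, -7) + D(-10) = -5*(-13 + 10) + (3 - 10) = -5*(-3) - 7 = 15 - 7 = 8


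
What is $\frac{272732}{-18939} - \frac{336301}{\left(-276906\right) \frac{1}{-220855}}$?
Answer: $- \frac{22329304947199}{83243218} \approx -2.6824 \cdot 10^{5}$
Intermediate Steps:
$\frac{272732}{-18939} - \frac{336301}{\left(-276906\right) \frac{1}{-220855}} = 272732 \left(- \frac{1}{18939}\right) - \frac{336301}{\left(-276906\right) \left(- \frac{1}{220855}\right)} = - \frac{272732}{18939} - \frac{336301}{\frac{276906}{220855}} = - \frac{272732}{18939} - \frac{10610536765}{39558} = - \frac{22329304947199}{83243218}$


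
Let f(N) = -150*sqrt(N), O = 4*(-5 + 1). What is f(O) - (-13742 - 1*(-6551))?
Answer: 7191 - 600*I ≈ 7191.0 - 600.0*I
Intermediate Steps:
O = -16 (O = 4*(-4) = -16)
f(O) - (-13742 - 1*(-6551)) = -600*I - (-13742 - 1*(-6551)) = -600*I - (-13742 + 6551) = -600*I - 1*(-7191) = -600*I + 7191 = 7191 - 600*I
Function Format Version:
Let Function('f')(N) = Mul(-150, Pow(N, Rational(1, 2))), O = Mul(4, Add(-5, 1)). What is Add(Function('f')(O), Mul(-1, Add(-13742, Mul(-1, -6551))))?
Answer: Add(7191, Mul(-600, I)) ≈ Add(7191.0, Mul(-600.00, I))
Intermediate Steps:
O = -16 (O = Mul(4, -4) = -16)
Add(Function('f')(O), Mul(-1, Add(-13742, Mul(-1, -6551)))) = Add(Mul(-150, Pow(-16, Rational(1, 2))), Mul(-1, Add(-13742, Mul(-1, -6551)))) = Add(Mul(-150, Mul(4, I)), Mul(-1, Add(-13742, 6551))) = Add(Mul(-600, I), Mul(-1, -7191)) = Add(Mul(-600, I), 7191) = Add(7191, Mul(-600, I))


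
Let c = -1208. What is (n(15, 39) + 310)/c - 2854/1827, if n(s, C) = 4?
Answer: -2010655/1103508 ≈ -1.8221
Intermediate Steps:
(n(15, 39) + 310)/c - 2854/1827 = (4 + 310)/(-1208) - 2854/1827 = 314*(-1/1208) - 2854*1/1827 = -157/604 - 2854/1827 = -2010655/1103508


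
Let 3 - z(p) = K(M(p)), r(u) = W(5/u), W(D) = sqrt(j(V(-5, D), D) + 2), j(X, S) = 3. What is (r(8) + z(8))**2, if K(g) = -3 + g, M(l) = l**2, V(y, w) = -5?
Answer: (58 - sqrt(5))**2 ≈ 3109.6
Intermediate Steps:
W(D) = sqrt(5) (W(D) = sqrt(3 + 2) = sqrt(5))
r(u) = sqrt(5)
z(p) = 6 - p**2 (z(p) = 3 - (-3 + p**2) = 3 + (3 - p**2) = 6 - p**2)
(r(8) + z(8))**2 = (sqrt(5) + (6 - 1*8**2))**2 = (sqrt(5) + (6 - 1*64))**2 = (sqrt(5) + (6 - 64))**2 = (sqrt(5) - 58)**2 = (-58 + sqrt(5))**2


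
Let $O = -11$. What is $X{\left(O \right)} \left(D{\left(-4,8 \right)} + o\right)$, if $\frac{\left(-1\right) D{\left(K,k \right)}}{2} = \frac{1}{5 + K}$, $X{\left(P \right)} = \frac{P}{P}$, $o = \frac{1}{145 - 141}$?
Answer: $- \frac{7}{4} \approx -1.75$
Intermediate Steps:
$o = \frac{1}{4} \approx 0.25$
$X{\left(P \right)} = 1$
$D{\left(K,k \right)} = - \frac{2}{5 + K}$
$X{\left(O \right)} \left(D{\left(-4,8 \right)} + o\right) = 1 \left(- \frac{2}{5 - 4} + \frac{1}{4}\right) = 1 \left(- \frac{2}{1} + \frac{1}{4}\right) = 1 \left(\left(-2\right) 1 + \frac{1}{4}\right) = 1 \left(-2 + \frac{1}{4}\right) = 1 \left(- \frac{7}{4}\right) = - \frac{7}{4}$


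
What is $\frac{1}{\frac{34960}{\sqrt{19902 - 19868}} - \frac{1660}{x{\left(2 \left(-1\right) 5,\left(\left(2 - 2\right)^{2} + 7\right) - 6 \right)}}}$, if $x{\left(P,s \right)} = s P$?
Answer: $- \frac{1411}{305316174} + \frac{4370 \sqrt{34}}{152658087} \approx 0.0001623$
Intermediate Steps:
$x{\left(P,s \right)} = P s$
$\frac{1}{\frac{34960}{\sqrt{19902 - 19868}} - \frac{1660}{x{\left(2 \left(-1\right) 5,\left(\left(2 - 2\right)^{2} + 7\right) - 6 \right)}}} = \frac{1}{\frac{34960}{\sqrt{19902 - 19868}} - \frac{1660}{2 \left(-1\right) 5 \left(\left(\left(2 - 2\right)^{2} + 7\right) - 6\right)}} = \frac{1}{\frac{34960}{\sqrt{34}} - \frac{1660}{\left(-2\right) 5 \left(\left(0^{2} + 7\right) - 6\right)}} = \frac{1}{34960 \frac{\sqrt{34}}{34} - \frac{1660}{\left(-10\right) \left(\left(0 + 7\right) - 6\right)}} = \frac{1}{\frac{17480 \sqrt{34}}{17} - \frac{1660}{\left(-10\right) \left(7 - 6\right)}} = \frac{1}{\frac{17480 \sqrt{34}}{17} - \frac{1660}{\left(-10\right) 1}} = \frac{1}{\frac{17480 \sqrt{34}}{17} - \frac{1660}{-10}} = \frac{1}{\frac{17480 \sqrt{34}}{17} - -166} = \frac{1}{\frac{17480 \sqrt{34}}{17} + 166} = \frac{1}{166 + \frac{17480 \sqrt{34}}{17}}$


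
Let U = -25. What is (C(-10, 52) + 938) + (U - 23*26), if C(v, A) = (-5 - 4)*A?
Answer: -153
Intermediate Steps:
C(v, A) = -9*A
(C(-10, 52) + 938) + (U - 23*26) = (-9*52 + 938) + (-25 - 23*26) = (-468 + 938) + (-25 - 598) = 470 - 623 = -153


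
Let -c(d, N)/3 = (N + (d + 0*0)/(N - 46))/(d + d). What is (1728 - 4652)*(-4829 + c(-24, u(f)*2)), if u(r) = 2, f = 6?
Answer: 98834124/7 ≈ 1.4119e+7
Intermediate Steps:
c(d, N) = -3*(N + d/(-46 + N))/(2*d) (c(d, N) = -3*(N + (d + 0*0)/(N - 46))/(d + d) = -3*(N + (d + 0)/(-46 + N))/(2*d) = -3*(N + d/(-46 + N))*1/(2*d) = -3*(N + d/(-46 + N))/(2*d))
(1728 - 4652)*(-4829 + c(-24, u(f)*2)) = (1728 - 4652)*(-4829 + (3/2)*(-1*(-24) - (2*2)² + 46*(2*2))/(-24*(-46 + 2*2))) = -2924*(-4829 + (3/2)*(-1/24)*(24 - 1*4² + 46*4)/(-46 + 4)) = -2924*(-4829 + (3/2)*(-1/24)*(24 - 1*16 + 184)/(-42)) = -2924*(-4829 + (3/2)*(-1/24)*(-1/42)*(24 - 16 + 184)) = -2924*(-4829 + (3/2)*(-1/24)*(-1/42)*192) = -2924*(-4829 + 2/7) = -2924*(-33801/7) = 98834124/7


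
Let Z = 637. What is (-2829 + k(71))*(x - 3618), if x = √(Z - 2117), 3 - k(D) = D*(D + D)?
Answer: 46701144 - 25816*I*√370 ≈ 4.6701e+7 - 4.9658e+5*I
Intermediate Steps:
k(D) = 3 - 2*D² (k(D) = 3 - D*(D + D) = 3 - D*2*D = 3 - 2*D²)
x = 2*I*√370 (x = √(637 - 2117) = √(-1480) = 2*I*√370 ≈ 38.471*I)
(-2829 + k(71))*(x - 3618) = (-2829 + (3 - 2*71²))*(2*I*√370 - 3618) = (-2829 + (3 - 2*5041))*(-3618 + 2*I*√370) = (-2829 + (3 - 10082))*(-3618 + 2*I*√370) = (-2829 - 10079)*(-3618 + 2*I*√370) = -12908*(-3618 + 2*I*√370) = 46701144 - 25816*I*√370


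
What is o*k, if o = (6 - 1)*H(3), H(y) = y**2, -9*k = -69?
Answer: 345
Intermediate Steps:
k = 23/3 (k = -1/9*(-69) = 23/3 ≈ 7.6667)
o = 45 (o = (6 - 1)*3**2 = 5*9 = 45)
o*k = 45*(23/3) = 345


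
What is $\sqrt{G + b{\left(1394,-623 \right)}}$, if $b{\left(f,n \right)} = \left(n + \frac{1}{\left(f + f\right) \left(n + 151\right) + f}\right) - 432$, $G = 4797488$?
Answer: $\frac{\sqrt{4930598075631670}}{32062} \approx 2190.1$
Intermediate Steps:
$b{\left(f,n \right)} = -432 + n + \frac{1}{f + 2 f \left(151 + n\right)}$ ($b{\left(f,n \right)} = \left(n + \frac{1}{2 f \left(151 + n\right) + f}\right) - 432 = \left(n + \frac{1}{f + 2 f \left(151 + n\right)}\right) - 432 = -432 + n + \frac{1}{f + 2 f \left(151 + n\right)}$)
$\sqrt{G + b{\left(1394,-623 \right)}} = \sqrt{4797488 + \frac{1 - 182469024 - 782034 \left(-623\right) + 2 \cdot 1394 \left(-623\right)^{2}}{1394 \left(303 + 2 \left(-623\right)\right)}} = \sqrt{4797488 + \frac{1 - 182469024 + 487207182 + 2 \cdot 1394 \cdot 388129}{1394 \left(303 - 1246\right)}} = \sqrt{4797488 + \frac{1 - 182469024 + 487207182 + 1082103652}{1394 \left(-943\right)}} = \sqrt{4797488 + \frac{1}{1394} \left(- \frac{1}{943}\right) 1386841811} = \sqrt{4797488 - \frac{1386841811}{1314542}} = \sqrt{\frac{6305112628685}{1314542}} = \frac{\sqrt{4930598075631670}}{32062}$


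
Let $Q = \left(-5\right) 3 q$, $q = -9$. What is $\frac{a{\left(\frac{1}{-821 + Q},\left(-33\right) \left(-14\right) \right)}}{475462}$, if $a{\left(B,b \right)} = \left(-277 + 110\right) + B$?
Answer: $- \frac{114563}{326166932} \approx -0.00035124$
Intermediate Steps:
$Q = 135$ ($Q = \left(-5\right) 3 \left(-9\right) = \left(-15\right) \left(-9\right) = 135$)
$a{\left(B,b \right)} = -167 + B$
$\frac{a{\left(\frac{1}{-821 + Q},\left(-33\right) \left(-14\right) \right)}}{475462} = \frac{-167 + \frac{1}{-821 + 135}}{475462} = \left(-167 + \frac{1}{-686}\right) \frac{1}{475462} = \left(-167 - \frac{1}{686}\right) \frac{1}{475462} = \left(- \frac{114563}{686}\right) \frac{1}{475462} = - \frac{114563}{326166932}$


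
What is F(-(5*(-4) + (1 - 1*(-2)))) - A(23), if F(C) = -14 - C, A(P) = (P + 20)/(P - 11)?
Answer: -415/12 ≈ -34.583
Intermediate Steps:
A(P) = (20 + P)/(-11 + P)
F(-(5*(-4) + (1 - 1*(-2)))) - A(23) = (-14 - (-1)*(5*(-4) + (1 - 1*(-2)))) - (20 + 23)/(-11 + 23) = (-14 - (-1)*(-20 + (1 + 2))) - 43/12 = (-14 - (-1)*(-20 + 3)) - 43/12 = (-14 - (-1)*(-17)) - 1*43/12 = (-14 - 1*17) - 43/12 = (-14 - 17) - 43/12 = -31 - 43/12 = -415/12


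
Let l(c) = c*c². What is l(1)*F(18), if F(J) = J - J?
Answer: 0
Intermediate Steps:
F(J) = 0
l(c) = c³
l(1)*F(18) = 1³*0 = 1*0 = 0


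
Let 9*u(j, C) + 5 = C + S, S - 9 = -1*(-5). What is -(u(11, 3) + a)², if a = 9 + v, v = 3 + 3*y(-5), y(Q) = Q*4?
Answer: -19600/9 ≈ -2177.8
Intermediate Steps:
y(Q) = 4*Q
v = -57 (v = 3 + 3*(4*(-5)) = 3 + 3*(-20) = 3 - 60 = -57)
S = 14 (S = 9 - 1*(-5) = 9 + 5 = 14)
a = -48 (a = 9 - 57 = -48)
u(j, C) = 1 + C/9 (u(j, C) = -5/9 + (C + 14)/9 = -5/9 + (14 + C)/9 = -5/9 + (14/9 + C/9) = 1 + C/9)
-(u(11, 3) + a)² = -((1 + (⅑)*3) - 48)² = -((1 + ⅓) - 48)² = -(4/3 - 48)² = -(-140/3)² = -1*19600/9 = -19600/9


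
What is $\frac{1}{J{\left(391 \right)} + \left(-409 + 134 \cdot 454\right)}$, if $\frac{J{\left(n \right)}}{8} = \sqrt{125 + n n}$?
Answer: $\frac{60427}{3641629945} - \frac{8 \sqrt{153006}}{3641629945} \approx 1.5734 \cdot 10^{-5}$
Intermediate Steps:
$J{\left(n \right)} = 8 \sqrt{125 + n^{2}}$ ($J{\left(n \right)} = 8 \sqrt{125 + n n} = 8 \sqrt{125 + n^{2}}$)
$\frac{1}{J{\left(391 \right)} + \left(-409 + 134 \cdot 454\right)} = \frac{1}{8 \sqrt{125 + 391^{2}} + \left(-409 + 134 \cdot 454\right)} = \frac{1}{8 \sqrt{125 + 152881} + \left(-409 + 60836\right)} = \frac{1}{8 \sqrt{153006} + 60427} = \frac{1}{60427 + 8 \sqrt{153006}}$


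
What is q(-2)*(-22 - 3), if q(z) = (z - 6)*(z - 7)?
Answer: -1800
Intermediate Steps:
q(z) = (-7 + z)*(-6 + z) (q(z) = (-6 + z)*(-7 + z) = (-7 + z)*(-6 + z))
q(-2)*(-22 - 3) = (42 + (-2)² - 13*(-2))*(-22 - 3) = (42 + 4 + 26)*(-25) = 72*(-25) = -1800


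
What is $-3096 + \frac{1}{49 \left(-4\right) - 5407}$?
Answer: $- \frac{17346889}{5603} \approx -3096.0$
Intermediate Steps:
$-3096 + \frac{1}{49 \left(-4\right) - 5407} = -3096 + \frac{1}{-196 - 5407} = -3096 + \frac{1}{-5603} = -3096 - \frac{1}{5603} = - \frac{17346889}{5603}$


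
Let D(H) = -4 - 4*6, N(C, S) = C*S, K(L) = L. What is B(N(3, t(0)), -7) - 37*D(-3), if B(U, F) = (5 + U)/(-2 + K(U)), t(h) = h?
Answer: 2067/2 ≈ 1033.5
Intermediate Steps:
B(U, F) = (5 + U)/(-2 + U)
D(H) = -28 (D(H) = -4 - 24 = -28)
B(N(3, t(0)), -7) - 37*D(-3) = (5 + 3*0)/(-2 + 3*0) - 37*(-28) = (5 + 0)/(-2 + 0) + 1036 = 5/(-2) + 1036 = -1/2*5 + 1036 = -5/2 + 1036 = 2067/2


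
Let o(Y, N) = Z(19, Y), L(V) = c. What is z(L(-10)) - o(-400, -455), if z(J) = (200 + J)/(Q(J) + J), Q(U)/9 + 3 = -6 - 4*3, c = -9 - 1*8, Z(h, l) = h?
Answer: -4097/206 ≈ -19.888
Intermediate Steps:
c = -17 (c = -9 - 8 = -17)
Q(U) = -189 (Q(U) = -27 + 9*(-6 - 4*3) = -27 + 9*(-6 - 12) = -27 + 9*(-18) = -27 - 162 = -189)
L(V) = -17
o(Y, N) = 19
z(J) = (200 + J)/(-189 + J)
z(L(-10)) - o(-400, -455) = (200 - 17)/(-189 - 17) - 1*19 = 183/(-206) - 19 = -1/206*183 - 19 = -183/206 - 19 = -4097/206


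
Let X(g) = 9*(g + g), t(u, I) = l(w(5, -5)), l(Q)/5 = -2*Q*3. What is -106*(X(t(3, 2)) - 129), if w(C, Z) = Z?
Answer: -272526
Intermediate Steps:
l(Q) = -30*Q (l(Q) = 5*(-2*Q*3) = 5*(-6*Q) = -30*Q)
t(u, I) = 150 (t(u, I) = -30*(-5) = 150)
X(g) = 18*g (X(g) = 9*(2*g) = 18*g)
-106*(X(t(3, 2)) - 129) = -106*(18*150 - 129) = -106*(2700 - 129) = -106*2571 = -272526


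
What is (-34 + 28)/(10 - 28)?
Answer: ⅓ ≈ 0.33333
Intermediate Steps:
(-34 + 28)/(10 - 28) = -6/(-18) = -1/18*(-6) = ⅓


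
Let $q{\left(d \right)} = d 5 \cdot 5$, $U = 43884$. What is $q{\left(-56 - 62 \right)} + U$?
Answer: $40934$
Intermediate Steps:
$q{\left(d \right)} = 25 d$ ($q{\left(d \right)} = 5 d 5 = 25 d$)
$q{\left(-56 - 62 \right)} + U = 25 \left(-56 - 62\right) + 43884 = 25 \left(-118\right) + 43884 = -2950 + 43884 = 40934$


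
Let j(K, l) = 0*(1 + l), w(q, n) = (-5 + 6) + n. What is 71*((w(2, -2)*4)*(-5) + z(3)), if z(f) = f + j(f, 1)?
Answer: 1633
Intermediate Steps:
w(q, n) = 1 + n
j(K, l) = 0
z(f) = f (z(f) = f + 0 = f)
71*((w(2, -2)*4)*(-5) + z(3)) = 71*(((1 - 2)*4)*(-5) + 3) = 71*(-1*4*(-5) + 3) = 71*(-4*(-5) + 3) = 71*(20 + 3) = 71*23 = 1633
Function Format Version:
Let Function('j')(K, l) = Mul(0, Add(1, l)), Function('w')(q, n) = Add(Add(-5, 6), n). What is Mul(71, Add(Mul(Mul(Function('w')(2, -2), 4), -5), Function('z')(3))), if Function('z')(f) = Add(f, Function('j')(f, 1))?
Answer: 1633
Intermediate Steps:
Function('w')(q, n) = Add(1, n)
Function('j')(K, l) = 0
Function('z')(f) = f (Function('z')(f) = Add(f, 0) = f)
Mul(71, Add(Mul(Mul(Function('w')(2, -2), 4), -5), Function('z')(3))) = Mul(71, Add(Mul(Mul(Add(1, -2), 4), -5), 3)) = Mul(71, Add(Mul(Mul(-1, 4), -5), 3)) = Mul(71, Add(Mul(-4, -5), 3)) = Mul(71, Add(20, 3)) = Mul(71, 23) = 1633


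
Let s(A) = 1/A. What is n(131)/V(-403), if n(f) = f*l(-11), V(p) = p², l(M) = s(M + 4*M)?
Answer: -131/8932495 ≈ -1.4666e-5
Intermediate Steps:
l(M) = 1/(5*M) (l(M) = 1/(M + 4*M) = 1/(5*M))
n(f) = -f/55 (n(f) = f*((⅕)/(-11)) = f*((⅕)*(-1/11)) = f*(-1/55) = -f/55)
n(131)/V(-403) = (-1/55*131)/((-403)²) = -131/55/162409 = -131/55*1/162409 = -131/8932495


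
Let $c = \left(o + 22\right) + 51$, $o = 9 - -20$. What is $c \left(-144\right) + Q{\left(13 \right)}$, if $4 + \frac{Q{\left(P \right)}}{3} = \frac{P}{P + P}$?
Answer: $- \frac{29397}{2} \approx -14699.0$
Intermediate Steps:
$o = 29$ ($o = 9 + 20 = 29$)
$c = 102$ ($c = \left(29 + 22\right) + 51 = 51 + 51 = 102$)
$Q{\left(P \right)} = - \frac{21}{2}$ ($Q{\left(P \right)} = -12 + 3 \frac{P}{P + P} = -12 + 3 \frac{P}{2 P} = -12 + 3 \frac{1}{2 P} P = -12 + 3 \cdot \frac{1}{2} = -12 + \frac{3}{2} = - \frac{21}{2}$)
$c \left(-144\right) + Q{\left(13 \right)} = 102 \left(-144\right) - \frac{21}{2} = -14688 - \frac{21}{2} = - \frac{29397}{2}$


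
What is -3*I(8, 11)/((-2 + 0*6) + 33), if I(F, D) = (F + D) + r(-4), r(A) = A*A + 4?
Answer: -117/31 ≈ -3.7742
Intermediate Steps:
r(A) = 4 + A² (r(A) = A² + 4 = 4 + A²)
I(F, D) = 20 + D + F (I(F, D) = (F + D) + (4 + (-4)²) = (D + F) + (4 + 16) = (D + F) + 20 = 20 + D + F)
-3*I(8, 11)/((-2 + 0*6) + 33) = -3*(20 + 11 + 8)/((-2 + 0*6) + 33) = -3*39/((-2 + 0) + 33) = -3*39/(-2 + 33) = -3*39/31 = -117/31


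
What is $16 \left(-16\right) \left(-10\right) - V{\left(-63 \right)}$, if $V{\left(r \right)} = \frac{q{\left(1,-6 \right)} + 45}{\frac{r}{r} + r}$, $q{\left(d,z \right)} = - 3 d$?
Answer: $\frac{79381}{31} \approx 2560.7$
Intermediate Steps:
$V{\left(r \right)} = \frac{42}{1 + r}$ ($V{\left(r \right)} = \frac{\left(-3\right) 1 + 45}{\frac{r}{r} + r} = \frac{-3 + 45}{1 + r} = \frac{42}{1 + r}$)
$16 \left(-16\right) \left(-10\right) - V{\left(-63 \right)} = 16 \left(-16\right) \left(-10\right) - \frac{42}{1 - 63} = \left(-256\right) \left(-10\right) - \frac{42}{-62} = 2560 - 42 \left(- \frac{1}{62}\right) = 2560 - - \frac{21}{31} = 2560 + \frac{21}{31} = \frac{79381}{31}$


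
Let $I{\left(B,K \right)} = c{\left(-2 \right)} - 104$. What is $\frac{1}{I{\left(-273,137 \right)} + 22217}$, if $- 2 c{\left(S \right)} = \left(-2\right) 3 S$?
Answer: $\frac{1}{22107} \approx 4.5235 \cdot 10^{-5}$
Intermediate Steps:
$c{\left(S \right)} = 3 S$ ($c{\left(S \right)} = - \frac{\left(-2\right) 3 S}{2} = - \frac{\left(-6\right) S}{2} = 3 S$)
$I{\left(B,K \right)} = -110$ ($I{\left(B,K \right)} = 3 \left(-2\right) - 104 = -6 - 104 = -110$)
$\frac{1}{I{\left(-273,137 \right)} + 22217} = \frac{1}{-110 + 22217} = \frac{1}{22107}$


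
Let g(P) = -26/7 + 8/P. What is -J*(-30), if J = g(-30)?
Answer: -836/7 ≈ -119.43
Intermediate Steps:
g(P) = -26/7 + 8/P (g(P) = -26*⅐ + 8/P = -26/7 + 8/P)
J = -418/105 (J = -26/7 + 8/(-30) = -26/7 + 8*(-1/30) = -26/7 - 4/15 = -418/105 ≈ -3.9810)
-J*(-30) = -(-418)*(-30)/105 = -1*836/7 = -836/7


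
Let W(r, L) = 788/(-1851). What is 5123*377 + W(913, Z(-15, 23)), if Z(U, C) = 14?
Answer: 3574966933/1851 ≈ 1.9314e+6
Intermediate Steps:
W(r, L) = -788/1851 (W(r, L) = 788*(-1/1851) = -788/1851)
5123*377 + W(913, Z(-15, 23)) = 5123*377 - 788/1851 = 1931371 - 788/1851 = 3574966933/1851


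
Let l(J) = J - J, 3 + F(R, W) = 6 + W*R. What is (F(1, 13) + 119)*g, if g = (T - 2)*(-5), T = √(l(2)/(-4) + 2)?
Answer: 1350 - 675*√2 ≈ 395.41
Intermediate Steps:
F(R, W) = 3 + R*W (F(R, W) = -3 + (6 + W*R) = -3 + (6 + R*W) = 3 + R*W)
l(J) = 0
T = √2 (T = √(0/(-4) + 2) = √(0*(-¼) + 2) = √(0 + 2) = √2 ≈ 1.4142)
g = 10 - 5*√2 (g = (√2 - 2)*(-5) = (-2 + √2)*(-5) = 10 - 5*√2 ≈ 2.9289)
(F(1, 13) + 119)*g = ((3 + 1*13) + 119)*(10 - 5*√2) = ((3 + 13) + 119)*(10 - 5*√2) = (16 + 119)*(10 - 5*√2) = 135*(10 - 5*√2) = 1350 - 675*√2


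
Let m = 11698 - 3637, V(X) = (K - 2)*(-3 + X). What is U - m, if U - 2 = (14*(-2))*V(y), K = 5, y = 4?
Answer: -8143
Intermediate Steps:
V(X) = -9 + 3*X (V(X) = (5 - 2)*(-3 + X) = 3*(-3 + X) = -9 + 3*X)
U = -82 (U = 2 + (14*(-2))*(-9 + 3*4) = 2 - 28*(-9 + 12) = 2 - 28*3 = 2 - 84 = -82)
m = 8061
U - m = -82 - 1*8061 = -82 - 8061 = -8143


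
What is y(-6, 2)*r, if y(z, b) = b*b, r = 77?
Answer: 308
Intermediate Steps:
y(z, b) = b**2
y(-6, 2)*r = 2**2*77 = 4*77 = 308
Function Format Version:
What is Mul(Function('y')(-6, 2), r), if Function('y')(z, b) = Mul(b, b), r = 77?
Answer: 308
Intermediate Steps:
Function('y')(z, b) = Pow(b, 2)
Mul(Function('y')(-6, 2), r) = Mul(Pow(2, 2), 77) = Mul(4, 77) = 308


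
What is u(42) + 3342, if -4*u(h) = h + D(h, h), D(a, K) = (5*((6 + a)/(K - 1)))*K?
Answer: 268143/82 ≈ 3270.0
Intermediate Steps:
D(a, K) = 5*K*(6 + a)/(-1 + K) (D(a, K) = (5*((6 + a)/(-1 + K)))*K = (5*(6 + a)/(-1 + K))*K = 5*K*(6 + a)/(-1 + K))
u(h) = -h/4 - 5*h*(6 + h)/(4*(-1 + h)) (u(h) = -(h + 5*h*(6 + h)/(-1 + h))/4 = -h/4 - 5*h*(6 + h)/(4*(-1 + h)))
u(42) + 3342 = (¼)*42*(-29 - 6*42)/(-1 + 42) + 3342 = (¼)*42*(-29 - 252)/41 + 3342 = (¼)*42*(1/41)*(-281) + 3342 = -5901/82 + 3342 = 268143/82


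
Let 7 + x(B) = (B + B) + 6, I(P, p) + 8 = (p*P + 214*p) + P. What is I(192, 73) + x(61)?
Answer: 29943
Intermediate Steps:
I(P, p) = -8 + P + 214*p + P*p (I(P, p) = -8 + ((p*P + 214*p) + P) = -8 + ((P*p + 214*p) + P) = -8 + ((214*p + P*p) + P) = -8 + (P + 214*p + P*p) = -8 + P + 214*p + P*p)
x(B) = -1 + 2*B (x(B) = -7 + ((B + B) + 6) = -7 + (2*B + 6) = -7 + (6 + 2*B) = -1 + 2*B)
I(192, 73) + x(61) = (-8 + 192 + 214*73 + 192*73) + (-1 + 2*61) = (-8 + 192 + 15622 + 14016) + (-1 + 122) = 29822 + 121 = 29943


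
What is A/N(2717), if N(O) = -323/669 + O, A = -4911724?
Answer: -1642971678/908675 ≈ -1808.1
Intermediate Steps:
N(O) = -323/669 + O (N(O) = -323*1/669 + O = -323/669 + O)
A/N(2717) = -4911724/(-323/669 + 2717) = -4911724/1817350/669 = -4911724*669/1817350 = -1642971678/908675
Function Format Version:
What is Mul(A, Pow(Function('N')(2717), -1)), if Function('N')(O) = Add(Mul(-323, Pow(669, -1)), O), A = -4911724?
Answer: Rational(-1642971678, 908675) ≈ -1808.1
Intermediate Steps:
Function('N')(O) = Add(Rational(-323, 669), O) (Function('N')(O) = Add(Mul(-323, Rational(1, 669)), O) = Add(Rational(-323, 669), O))
Mul(A, Pow(Function('N')(2717), -1)) = Mul(-4911724, Pow(Add(Rational(-323, 669), 2717), -1)) = Mul(-4911724, Pow(Rational(1817350, 669), -1)) = Mul(-4911724, Rational(669, 1817350)) = Rational(-1642971678, 908675)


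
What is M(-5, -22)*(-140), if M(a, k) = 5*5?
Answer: -3500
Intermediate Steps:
M(a, k) = 25
M(-5, -22)*(-140) = 25*(-140) = -3500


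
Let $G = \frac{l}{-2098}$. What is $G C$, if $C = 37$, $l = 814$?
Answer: $- \frac{15059}{1049} \approx -14.356$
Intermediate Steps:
$G = - \frac{407}{1049}$ ($G = \frac{814}{-2098} = 814 \left(- \frac{1}{2098}\right) = - \frac{407}{1049} \approx -0.38799$)
$G C = \left(- \frac{407}{1049}\right) 37 = - \frac{15059}{1049}$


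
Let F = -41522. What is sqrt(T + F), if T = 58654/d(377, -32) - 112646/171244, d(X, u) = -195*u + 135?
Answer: I*sqrt(494743398510658791570)/109168050 ≈ 203.75*I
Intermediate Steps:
d(X, u) = 135 - 195*u
T = 4663013663/545840250 (T = 58654/(135 - 195*(-32)) - 112646/171244 = 58654/(135 + 6240) - 112646*1/171244 = 58654/6375 - 56323/85622 = 4663013663/545840250 ≈ 8.5428)
sqrt(T + F) = sqrt(4663013663/545840250 - 41522) = sqrt(-22659715846837/545840250) = I*sqrt(494743398510658791570)/109168050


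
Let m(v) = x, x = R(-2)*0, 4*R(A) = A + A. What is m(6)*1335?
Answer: 0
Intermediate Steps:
R(A) = A/2 (R(A) = (A + A)/4 = (2*A)/4 = A/2)
x = 0 (x = ((½)*(-2))*0 = -1*0 = 0)
m(v) = 0
m(6)*1335 = 0*1335 = 0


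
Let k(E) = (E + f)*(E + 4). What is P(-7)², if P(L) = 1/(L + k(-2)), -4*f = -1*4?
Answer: 1/81 ≈ 0.012346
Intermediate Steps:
f = 1 (f = -(-1)*4/4 = -¼*(-4) = 1)
k(E) = (1 + E)*(4 + E) (k(E) = (E + 1)*(E + 4) = (1 + E)*(4 + E))
P(L) = 1/(-2 + L) (P(L) = 1/(L + (4 + (-2)² + 5*(-2))) = 1/(L + (4 + 4 - 10)) = 1/(L - 2) = 1/(-2 + L))
P(-7)² = (1/(-2 - 7))² = (1/(-9))² = (-⅑)² = 1/81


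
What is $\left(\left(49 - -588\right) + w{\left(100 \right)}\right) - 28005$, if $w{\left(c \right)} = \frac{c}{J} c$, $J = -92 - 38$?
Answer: $- \frac{356784}{13} \approx -27445.0$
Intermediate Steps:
$J = -130$
$w{\left(c \right)} = - \frac{c^{2}}{130}$ ($w{\left(c \right)} = \frac{c}{-130} c = c \left(- \frac{1}{130}\right) c = - \frac{c}{130} c = - \frac{c^{2}}{130}$)
$\left(\left(49 - -588\right) + w{\left(100 \right)}\right) - 28005 = \left(\left(49 - -588\right) - \frac{100^{2}}{130}\right) - 28005 = \left(\left(49 + 588\right) - \frac{1000}{13}\right) - 28005 = \left(637 - \frac{1000}{13}\right) - 28005 = \frac{7281}{13} - 28005 = - \frac{356784}{13}$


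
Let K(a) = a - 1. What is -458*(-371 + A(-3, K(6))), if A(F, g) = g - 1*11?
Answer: 172666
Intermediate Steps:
K(a) = -1 + a
A(F, g) = -11 + g (A(F, g) = g - 11 = -11 + g)
-458*(-371 + A(-3, K(6))) = -458*(-371 + (-11 + (-1 + 6))) = -458*(-371 + (-11 + 5)) = -458*(-371 - 6) = -458*(-377) = 172666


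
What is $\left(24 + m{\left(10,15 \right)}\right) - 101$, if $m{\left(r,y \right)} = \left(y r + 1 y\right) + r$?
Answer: $98$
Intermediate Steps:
$m{\left(r,y \right)} = r + y + r y$ ($m{\left(r,y \right)} = \left(r y + y\right) + r = \left(y + r y\right) + r = r + y + r y$)
$\left(24 + m{\left(10,15 \right)}\right) - 101 = \left(24 + \left(10 + 15 + 10 \cdot 15\right)\right) - 101 = \left(24 + \left(10 + 15 + 150\right)\right) - 101 = \left(24 + 175\right) - 101 = 199 - 101 = 98$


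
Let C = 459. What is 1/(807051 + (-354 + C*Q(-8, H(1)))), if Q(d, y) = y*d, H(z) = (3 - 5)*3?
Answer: 1/828729 ≈ 1.2067e-6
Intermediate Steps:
H(z) = -6 (H(z) = -2*3 = -6)
Q(d, y) = d*y
1/(807051 + (-354 + C*Q(-8, H(1)))) = 1/(807051 + (-354 + 459*(-8*(-6)))) = 1/(807051 + (-354 + 459*48)) = 1/(807051 + (-354 + 22032)) = 1/(807051 + 21678) = 1/828729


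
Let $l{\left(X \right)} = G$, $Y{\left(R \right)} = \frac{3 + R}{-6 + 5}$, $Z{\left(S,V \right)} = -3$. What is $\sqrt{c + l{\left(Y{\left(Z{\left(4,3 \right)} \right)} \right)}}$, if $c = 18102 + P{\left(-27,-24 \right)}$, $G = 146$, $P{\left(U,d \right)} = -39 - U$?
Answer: $2 \sqrt{4559} \approx 135.04$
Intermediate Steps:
$Y{\left(R \right)} = -3 - R$ ($Y{\left(R \right)} = \frac{3 + R}{-1} = \left(3 + R\right) \left(-1\right) = -3 - R$)
$l{\left(X \right)} = 146$
$c = 18090$ ($c = 18102 - 12 = 18090$)
$\sqrt{c + l{\left(Y{\left(Z{\left(4,3 \right)} \right)} \right)}} = \sqrt{18090 + 146} = \sqrt{18236} = 2 \sqrt{4559}$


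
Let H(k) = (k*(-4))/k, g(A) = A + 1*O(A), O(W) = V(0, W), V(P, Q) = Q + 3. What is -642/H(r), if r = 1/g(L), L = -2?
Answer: 321/2 ≈ 160.50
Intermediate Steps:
V(P, Q) = 3 + Q
O(W) = 3 + W
g(A) = 3 + 2*A (g(A) = A + 1*(3 + A) = A + (3 + A) = 3 + 2*A)
r = -1 (r = 1/(3 + 2*(-2)) = 1/(3 - 4) = 1/(-1) = -1)
H(k) = -4 (H(k) = (-4*k)/k = -4)
-642/H(r) = -642/(-4) = -642*(-1/4) = 321/2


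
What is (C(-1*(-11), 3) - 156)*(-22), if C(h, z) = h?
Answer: 3190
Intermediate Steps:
(C(-1*(-11), 3) - 156)*(-22) = (-1*(-11) - 156)*(-22) = (11 - 156)*(-22) = -145*(-22) = 3190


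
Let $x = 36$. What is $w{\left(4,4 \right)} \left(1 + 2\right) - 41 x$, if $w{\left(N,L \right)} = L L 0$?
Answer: $-1476$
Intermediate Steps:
$w{\left(N,L \right)} = 0$ ($w{\left(N,L \right)} = L^{2} \cdot 0 = 0$)
$w{\left(4,4 \right)} \left(1 + 2\right) - 41 x = 0 \left(1 + 2\right) - 1476 = 0 \cdot 3 - 1476 = 0 - 1476 = -1476$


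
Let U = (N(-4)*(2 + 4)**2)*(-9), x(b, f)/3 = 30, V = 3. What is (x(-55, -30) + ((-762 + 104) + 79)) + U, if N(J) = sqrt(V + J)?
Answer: -489 - 324*I ≈ -489.0 - 324.0*I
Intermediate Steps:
x(b, f) = 90 (x(b, f) = 3*30 = 90)
N(J) = sqrt(3 + J)
U = -324*I (U = (sqrt(3 - 4)*(2 + 4)**2)*(-9) = (sqrt(-1)*6**2)*(-9) = (I*36)*(-9) = (36*I)*(-9) = -324*I ≈ -324.0*I)
(x(-55, -30) + ((-762 + 104) + 79)) + U = (90 + ((-762 + 104) + 79)) - 324*I = (90 + (-658 + 79)) - 324*I = (90 - 579) - 324*I = -489 - 324*I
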